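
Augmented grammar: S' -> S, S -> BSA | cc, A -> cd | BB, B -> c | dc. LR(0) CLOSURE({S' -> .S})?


Start: S' -> .S
For each item with dot before a nonterminal B, add B -> .γ for every B-production
Closure: [S' -> .S, S -> .BSA, S -> .cc, B -> .c, B -> .dc]


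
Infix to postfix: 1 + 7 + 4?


Left to right (same or higher precedence on left)
Postfix: 1 7 + 4 +


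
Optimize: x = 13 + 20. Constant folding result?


13 + 20 = 33 at compile time
Optimized: x = 33


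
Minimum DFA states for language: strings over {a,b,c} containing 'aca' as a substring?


KMP-style automaton: 3 progress states + 1 absorbing accept = 4
Minimal DFA: 4 states


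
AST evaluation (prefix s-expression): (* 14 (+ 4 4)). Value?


Evaluate inner: (+ 4 4) = 8
Evaluate root: (* 14 8) = 112
Result: 112


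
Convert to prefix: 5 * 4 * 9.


left-to-right (same/higher precedence on left): tree is (* (* 5 4) 9)
Prefix: * * 5 4 9


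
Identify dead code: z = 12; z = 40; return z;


first assignment to z is overwritten before any read
Dead: 'z = 12'


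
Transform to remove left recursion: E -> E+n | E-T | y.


Left-recursive alternatives: E+n, E-T; non-recursive: y
Introduce E': E -> yE', E' -> +nE' | -TE' | ε


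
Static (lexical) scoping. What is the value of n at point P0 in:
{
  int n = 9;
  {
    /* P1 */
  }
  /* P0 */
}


n declared in the same block as P0
n = 9


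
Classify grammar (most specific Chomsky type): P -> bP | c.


Right-linear: every RHS is a terminal or a terminal followed by one nonterminal
Classification: Type 3 (Regular)


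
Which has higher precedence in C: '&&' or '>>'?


'>>' is shift (level 8); '&&' is logical AND (level 2)
Higher level binds tighter
'>>' has higher precedence than '&&'


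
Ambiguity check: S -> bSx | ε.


balanced b^n…x^n: each string has a unique parse
Unambiguous


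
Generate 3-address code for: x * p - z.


Break into single-operator statements:
t1 = x * p
t2 = t1 - z


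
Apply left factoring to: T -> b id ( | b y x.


Common prefix: 'b'
Factored: T -> b T', T' -> id ( | y x


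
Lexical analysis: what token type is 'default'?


Pattern: reserved word
Type: KEYWORD


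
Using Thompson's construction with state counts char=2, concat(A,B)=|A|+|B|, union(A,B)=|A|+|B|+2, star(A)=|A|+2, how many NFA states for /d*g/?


Syntax tree has 2 char leaf(s), 0 union(s), 1 star(s)
chars contribute 2×2 = 4; each union adds +2; each star adds +2
Total: 4 + 0 + 2 = 6 states


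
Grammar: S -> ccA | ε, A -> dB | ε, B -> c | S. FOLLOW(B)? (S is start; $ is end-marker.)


$ ∈ FOLLOW(S). For each A -> αBβ: add FIRST(β)\{ε} to FOLLOW(B); if β nullable, add FOLLOW(A).
FOLLOW(B) = {$}


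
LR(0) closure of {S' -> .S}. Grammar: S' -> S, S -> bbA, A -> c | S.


Start: S' -> .S
For each item with dot before a nonterminal B, add B -> .γ for every B-production
Closure: [S' -> .S, S -> .bbA]


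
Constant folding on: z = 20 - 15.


20 - 15 = 5 at compile time
Optimized: z = 5


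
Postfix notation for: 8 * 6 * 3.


Left to right (same or higher precedence on left)
Postfix: 8 6 * 3 *


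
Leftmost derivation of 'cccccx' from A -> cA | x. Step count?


Derivation: A => cA => ccA => cccA => ccccA => cccccA => cccccx
Steps: 6


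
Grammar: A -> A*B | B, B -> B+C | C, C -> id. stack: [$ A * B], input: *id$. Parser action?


handle 'A*B' on top; lookahead ∈ FOLLOW(A) = {*, $}
Action: reduce (A -> A*B)


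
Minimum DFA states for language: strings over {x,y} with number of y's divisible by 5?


Track (count of y) mod 5: states 0..4, accept at 0
Minimal DFA: 5 states


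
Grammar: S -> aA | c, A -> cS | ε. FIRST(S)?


Per alternative of S: FIRST(aA) = {a}; FIRST(c) = {c}
FIRST(S) = {a, c}


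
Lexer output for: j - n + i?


Scan left to right, longest-match per lexeme
Tokens: ID(j), OP(-), ID(n), OP(+), ID(i)


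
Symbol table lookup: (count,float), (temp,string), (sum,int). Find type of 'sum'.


Lookup 'sum' → type int


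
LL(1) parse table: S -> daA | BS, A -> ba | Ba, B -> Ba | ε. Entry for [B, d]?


For [B, d]: ε is nullable and 'd' ∈ FOLLOW(B)
Entry: B -> ε


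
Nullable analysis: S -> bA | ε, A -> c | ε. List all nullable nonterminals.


A nonterminal is nullable iff some alternative derives ε (directly, or every symbol in it is nullable)
Nullable: {A, S}


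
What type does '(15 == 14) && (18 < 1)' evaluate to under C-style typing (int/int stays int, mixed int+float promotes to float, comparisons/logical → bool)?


Operand types: bool && bool
Rule: logical operators take bool operands and yield bool
Result type: bool


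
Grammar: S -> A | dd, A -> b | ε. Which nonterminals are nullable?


A nonterminal is nullable iff some alternative derives ε (directly, or every symbol in it is nullable)
Nullable: {A, S}


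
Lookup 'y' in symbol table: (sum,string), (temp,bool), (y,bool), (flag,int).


Lookup 'y' → type bool


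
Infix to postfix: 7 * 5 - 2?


Left to right (same or higher precedence on left)
Postfix: 7 5 * 2 -


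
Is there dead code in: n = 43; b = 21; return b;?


n is assigned but never read
Dead: 'n = 43'


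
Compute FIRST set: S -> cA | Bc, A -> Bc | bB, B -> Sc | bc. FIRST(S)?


Per alternative of S: FIRST(cA) = {c}; FIRST(Bc) = {b, c}
FIRST(S) = {b, c}


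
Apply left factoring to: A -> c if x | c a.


Common prefix: 'c'
Factored: A -> c A', A' -> if x | a


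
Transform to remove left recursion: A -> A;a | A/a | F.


Left-recursive alternatives: A;a, A/a; non-recursive: F
Introduce A': A -> FA', A' -> ;aA' | /aA' | ε


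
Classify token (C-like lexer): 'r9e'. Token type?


Pattern: letter/underscore followed by alphanumerics, not a keyword
Type: IDENTIFIER


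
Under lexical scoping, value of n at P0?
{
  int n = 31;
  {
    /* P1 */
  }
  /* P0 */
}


n declared in the same block as P0
n = 31


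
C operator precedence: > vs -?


'-' is additive (level 9); '>' is relational (level 7)
Higher level binds tighter
'-' has higher precedence than '>'


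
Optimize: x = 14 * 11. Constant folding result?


14 * 11 = 154 at compile time
Optimized: x = 154


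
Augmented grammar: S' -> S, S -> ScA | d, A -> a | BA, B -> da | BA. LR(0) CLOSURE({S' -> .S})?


Start: S' -> .S
For each item with dot before a nonterminal B, add B -> .γ for every B-production
Closure: [S' -> .S, S -> .ScA, S -> .d]


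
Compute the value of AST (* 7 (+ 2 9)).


Evaluate inner: (+ 2 9) = 11
Evaluate root: (* 7 11) = 77
Result: 77


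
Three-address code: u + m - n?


Break into single-operator statements:
t1 = u + m
t2 = t1 - n


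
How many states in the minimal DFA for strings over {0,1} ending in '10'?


Track the longest suffix of input matching a prefix of '10': 3 classes (prefixes of length 0..2)
Minimal DFA: 3 states


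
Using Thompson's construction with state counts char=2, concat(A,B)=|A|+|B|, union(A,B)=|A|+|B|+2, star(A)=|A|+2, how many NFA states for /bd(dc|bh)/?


Syntax tree has 6 char leaf(s), 1 union(s), 0 star(s)
chars contribute 6×2 = 12; each union adds +2; each star adds +2
Total: 12 + 2 + 0 = 14 states


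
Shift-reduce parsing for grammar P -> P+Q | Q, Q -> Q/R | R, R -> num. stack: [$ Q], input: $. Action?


lookahead ∉ {/} so Q won't extend; reduce P -> Q
Action: reduce (P -> Q)


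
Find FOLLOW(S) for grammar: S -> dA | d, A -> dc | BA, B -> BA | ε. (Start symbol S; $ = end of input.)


$ ∈ FOLLOW(S). For each A -> αBβ: add FIRST(β)\{ε} to FOLLOW(B); if β nullable, add FOLLOW(A).
FOLLOW(S) = {$}


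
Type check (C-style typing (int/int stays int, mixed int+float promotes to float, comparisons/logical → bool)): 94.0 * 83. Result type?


Operand types: float * int
Rule: mixed int/float promotes to float; int/int stays int
Result type: float


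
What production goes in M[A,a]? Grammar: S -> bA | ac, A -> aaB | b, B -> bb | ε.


For [A, a]: 'a' ∈ FIRST(aaB)
Entry: A -> aaB


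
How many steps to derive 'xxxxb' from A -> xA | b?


Derivation: A => xA => xxA => xxxA => xxxxA => xxxxb
Steps: 5


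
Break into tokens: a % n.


Scan left to right, longest-match per lexeme
Tokens: ID(a), OP(%), ID(n)


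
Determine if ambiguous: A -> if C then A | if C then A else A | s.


dangling else: 'if C then if C then s else s' parses two ways
Ambiguous


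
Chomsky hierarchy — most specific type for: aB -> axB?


LHS has context (more than one symbol) and |LHS| ≤ |RHS|
Classification: Type 1 (Context-Sensitive)


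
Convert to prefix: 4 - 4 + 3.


left-to-right (same/higher precedence on left): tree is (+ (- 4 4) 3)
Prefix: + - 4 4 3


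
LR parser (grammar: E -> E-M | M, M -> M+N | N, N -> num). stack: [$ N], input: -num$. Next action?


'N' (not preceded by M+) is the handle for M -> N
Action: reduce (M -> N)


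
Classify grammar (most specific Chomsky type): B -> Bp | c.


Left-linear: every RHS is a terminal or one nonterminal followed by a terminal
Classification: Type 3 (Regular)


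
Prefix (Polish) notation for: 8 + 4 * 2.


'*' binds tighter: tree is (+ 8 (* 4 2))
Prefix: + 8 * 4 2


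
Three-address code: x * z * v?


Break into single-operator statements:
t1 = x * z
t2 = t1 * v


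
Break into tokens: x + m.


Scan left to right, longest-match per lexeme
Tokens: ID(x), OP(+), ID(m)


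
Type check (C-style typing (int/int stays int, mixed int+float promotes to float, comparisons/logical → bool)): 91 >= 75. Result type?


Operand types: int >= int
Rule: comparison yields bool
Result type: bool


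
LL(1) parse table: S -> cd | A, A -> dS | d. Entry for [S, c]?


For [S, c]: 'c' ∈ FIRST(cd)
Entry: S -> cd


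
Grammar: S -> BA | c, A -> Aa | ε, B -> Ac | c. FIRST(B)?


Per alternative of B: FIRST(Ac) = {a, c}; FIRST(c) = {c}
FIRST(B) = {a, c}


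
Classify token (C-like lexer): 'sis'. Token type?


Pattern: letter/underscore followed by alphanumerics, not a keyword
Type: IDENTIFIER


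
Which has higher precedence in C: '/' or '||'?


'/' is multiplicative (level 10); '||' is logical OR (level 1)
Higher level binds tighter
'/' has higher precedence than '||'


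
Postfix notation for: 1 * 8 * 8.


Left to right (same or higher precedence on left)
Postfix: 1 8 * 8 *


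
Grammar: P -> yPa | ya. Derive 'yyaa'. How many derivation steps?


Derivation: P => yPa => yyaa
Steps: 2


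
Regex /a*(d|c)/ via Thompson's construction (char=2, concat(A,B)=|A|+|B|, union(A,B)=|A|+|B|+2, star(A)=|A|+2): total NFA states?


Syntax tree has 3 char leaf(s), 1 union(s), 1 star(s)
chars contribute 3×2 = 6; each union adds +2; each star adds +2
Total: 6 + 2 + 2 = 10 states


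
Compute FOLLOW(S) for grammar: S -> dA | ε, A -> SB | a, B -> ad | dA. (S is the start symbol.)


$ ∈ FOLLOW(S). For each A -> αBβ: add FIRST(β)\{ε} to FOLLOW(B); if β nullable, add FOLLOW(A).
FOLLOW(S) = {$, a, d}


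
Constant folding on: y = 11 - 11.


11 - 11 = 0 at compile time
Optimized: y = 0


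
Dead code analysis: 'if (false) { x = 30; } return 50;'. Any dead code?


condition is constant false, so the whole block is unreachable
Dead: 'if (false) { x = 30; }'


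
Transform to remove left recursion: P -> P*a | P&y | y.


Left-recursive alternatives: P*a, P&y; non-recursive: y
Introduce P': P -> yP', P' -> *aP' | &yP' | ε


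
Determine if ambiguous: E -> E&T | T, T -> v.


precedence layered via separate nonterminal T: deterministic
Unambiguous


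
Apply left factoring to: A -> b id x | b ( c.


Common prefix: 'b'
Factored: A -> b A', A' -> id x | ( c


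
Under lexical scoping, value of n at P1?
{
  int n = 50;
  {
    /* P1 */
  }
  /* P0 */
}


P1's block does not declare n; resolves to the enclosing declaration at depth 0
n = 50


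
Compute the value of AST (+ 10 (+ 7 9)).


Evaluate inner: (+ 7 9) = 16
Evaluate root: (+ 10 16) = 26
Result: 26


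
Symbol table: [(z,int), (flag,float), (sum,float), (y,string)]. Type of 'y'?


Lookup 'y' → type string


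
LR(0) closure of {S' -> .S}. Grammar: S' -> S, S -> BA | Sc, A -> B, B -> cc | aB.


Start: S' -> .S
For each item with dot before a nonterminal B, add B -> .γ for every B-production
Closure: [S' -> .S, S -> .BA, S -> .Sc, B -> .cc, B -> .aB]


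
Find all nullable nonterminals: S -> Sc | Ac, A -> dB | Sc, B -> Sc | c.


A nonterminal is nullable iff some alternative derives ε (directly, or every symbol in it is nullable)
Nullable: {}


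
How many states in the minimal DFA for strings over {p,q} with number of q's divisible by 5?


Track (count of q) mod 5: states 0..4, accept at 0
Minimal DFA: 5 states


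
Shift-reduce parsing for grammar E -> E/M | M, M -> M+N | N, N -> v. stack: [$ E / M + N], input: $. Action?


handle 'M+N' on top
Action: reduce (M -> M+N)


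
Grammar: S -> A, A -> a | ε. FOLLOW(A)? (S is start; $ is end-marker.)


$ ∈ FOLLOW(S). For each A -> αBβ: add FIRST(β)\{ε} to FOLLOW(B); if β nullable, add FOLLOW(A).
FOLLOW(A) = {$}


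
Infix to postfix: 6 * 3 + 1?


Left to right (same or higher precedence on left)
Postfix: 6 3 * 1 +


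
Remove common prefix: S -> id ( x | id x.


Common prefix: 'id'
Factored: S -> id S', S' -> ( x | x


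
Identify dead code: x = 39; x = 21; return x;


first assignment to x is overwritten before any read
Dead: 'x = 39'


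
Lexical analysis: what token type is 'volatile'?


Pattern: reserved word
Type: KEYWORD


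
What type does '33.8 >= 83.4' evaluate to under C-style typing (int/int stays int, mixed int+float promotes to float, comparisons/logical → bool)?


Operand types: float >= float
Rule: comparison yields bool
Result type: bool


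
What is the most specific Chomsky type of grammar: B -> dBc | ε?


Single nonterminal LHS, but d^n c^n is not regular
Classification: Type 2 (Context-Free)


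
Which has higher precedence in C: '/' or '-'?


'/' is multiplicative (level 10); '-' is additive (level 9)
Higher level binds tighter
'/' has higher precedence than '-'


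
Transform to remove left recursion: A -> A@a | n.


Left-recursive alternatives: A@a; non-recursive: n
Introduce A': A -> nA', A' -> @aA' | ε


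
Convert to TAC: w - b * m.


Break into single-operator statements:
t1 = b * m
t2 = w - t1


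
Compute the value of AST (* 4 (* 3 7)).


Evaluate inner: (* 3 7) = 21
Evaluate root: (* 4 21) = 84
Result: 84


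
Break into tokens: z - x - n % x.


Scan left to right, longest-match per lexeme
Tokens: ID(z), OP(-), ID(x), OP(-), ID(n), OP(%), ID(x)


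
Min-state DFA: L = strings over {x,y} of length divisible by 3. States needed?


Track length mod 3: states 0..2, accept at 0
Minimal DFA: 3 states


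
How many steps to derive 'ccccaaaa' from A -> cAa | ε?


Derivation: A => cAa => ccAaa => cccAaaa => ccccAaaaa => ccccaaaa
Steps: 5


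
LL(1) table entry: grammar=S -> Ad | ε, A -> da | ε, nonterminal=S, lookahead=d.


For [S, d]: 'd' ∈ FIRST(Ad)
Entry: S -> Ad


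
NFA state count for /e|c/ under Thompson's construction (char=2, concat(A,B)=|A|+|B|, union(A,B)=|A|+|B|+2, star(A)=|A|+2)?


Syntax tree has 2 char leaf(s), 1 union(s), 0 star(s)
chars contribute 2×2 = 4; each union adds +2; each star adds +2
Total: 4 + 2 + 0 = 6 states


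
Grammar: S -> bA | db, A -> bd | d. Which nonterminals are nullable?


A nonterminal is nullable iff some alternative derives ε (directly, or every symbol in it is nullable)
Nullable: {}


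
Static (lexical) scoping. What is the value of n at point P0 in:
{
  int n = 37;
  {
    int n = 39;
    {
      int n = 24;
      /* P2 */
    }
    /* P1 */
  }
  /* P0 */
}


n declared in the same block as P0
n = 37


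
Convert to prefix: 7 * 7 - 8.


left-to-right (same/higher precedence on left): tree is (- (* 7 7) 8)
Prefix: - * 7 7 8


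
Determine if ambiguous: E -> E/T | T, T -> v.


precedence layered via separate nonterminal T: deterministic
Unambiguous


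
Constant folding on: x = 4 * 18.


4 * 18 = 72 at compile time
Optimized: x = 72


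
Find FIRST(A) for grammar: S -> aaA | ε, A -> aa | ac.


Per alternative of A: FIRST(aa) = {a}; FIRST(ac) = {a}
FIRST(A) = {a}


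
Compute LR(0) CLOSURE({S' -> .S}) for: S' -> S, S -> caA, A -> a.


Start: S' -> .S
For each item with dot before a nonterminal B, add B -> .γ for every B-production
Closure: [S' -> .S, S -> .caA]


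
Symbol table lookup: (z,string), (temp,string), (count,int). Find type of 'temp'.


Lookup 'temp' → type string


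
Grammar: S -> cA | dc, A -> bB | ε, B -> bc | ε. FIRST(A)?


Per alternative of A: FIRST(bB) = {b}; FIRST(ε) = {ε}
FIRST(A) = {b, ε}


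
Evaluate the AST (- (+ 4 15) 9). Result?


Evaluate inner: (+ 4 15) = 19
Evaluate root: (- 19 9) = 10
Result: 10


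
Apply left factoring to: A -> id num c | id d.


Common prefix: 'id'
Factored: A -> id A', A' -> num c | d


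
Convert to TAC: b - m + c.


Break into single-operator statements:
t1 = b - m
t2 = t1 + c


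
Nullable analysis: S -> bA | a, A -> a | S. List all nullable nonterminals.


A nonterminal is nullable iff some alternative derives ε (directly, or every symbol in it is nullable)
Nullable: {}


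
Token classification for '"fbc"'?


Pattern: double-quoted sequence
Type: STRING_LITERAL


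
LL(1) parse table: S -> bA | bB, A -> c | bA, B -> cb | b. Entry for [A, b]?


For [A, b]: 'b' ∈ FIRST(bA)
Entry: A -> bA


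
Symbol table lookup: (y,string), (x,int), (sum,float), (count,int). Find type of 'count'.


Lookup 'count' → type int


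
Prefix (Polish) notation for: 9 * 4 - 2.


left-to-right (same/higher precedence on left): tree is (- (* 9 4) 2)
Prefix: - * 9 4 2


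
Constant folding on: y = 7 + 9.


7 + 9 = 16 at compile time
Optimized: y = 16


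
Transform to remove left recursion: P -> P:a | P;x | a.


Left-recursive alternatives: P:a, P;x; non-recursive: a
Introduce P': P -> aP', P' -> :aP' | ;xP' | ε


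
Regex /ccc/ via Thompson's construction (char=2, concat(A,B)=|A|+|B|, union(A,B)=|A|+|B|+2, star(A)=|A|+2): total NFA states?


Syntax tree has 3 char leaf(s), 0 union(s), 0 star(s)
chars contribute 3×2 = 6; each union adds +2; each star adds +2
Total: 6 + 0 + 0 = 6 states


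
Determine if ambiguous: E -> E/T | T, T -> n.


precedence layered via separate nonterminal T: deterministic
Unambiguous


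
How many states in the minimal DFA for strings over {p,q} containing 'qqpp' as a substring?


KMP-style automaton: 4 progress states + 1 absorbing accept = 5
Minimal DFA: 5 states


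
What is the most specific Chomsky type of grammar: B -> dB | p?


Right-linear: every RHS is a terminal or a terminal followed by one nonterminal
Classification: Type 3 (Regular)


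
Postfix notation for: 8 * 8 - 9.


Left to right (same or higher precedence on left)
Postfix: 8 8 * 9 -


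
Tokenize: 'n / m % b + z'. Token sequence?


Scan left to right, longest-match per lexeme
Tokens: ID(n), OP(/), ID(m), OP(%), ID(b), OP(+), ID(z)


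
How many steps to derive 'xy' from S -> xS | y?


Derivation: S => xS => xy
Steps: 2


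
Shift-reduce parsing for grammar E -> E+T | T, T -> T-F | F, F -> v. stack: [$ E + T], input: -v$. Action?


'-' can extend T; shift to build T -> T-F
Action: shift


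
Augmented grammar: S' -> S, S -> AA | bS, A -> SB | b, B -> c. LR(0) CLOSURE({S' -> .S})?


Start: S' -> .S
For each item with dot before a nonterminal B, add B -> .γ for every B-production
Closure: [S' -> .S, S -> .AA, S -> .bS, A -> .SB, A -> .b]


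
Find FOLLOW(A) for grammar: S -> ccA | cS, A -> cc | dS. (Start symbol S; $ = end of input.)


$ ∈ FOLLOW(S). For each A -> αBβ: add FIRST(β)\{ε} to FOLLOW(B); if β nullable, add FOLLOW(A).
FOLLOW(A) = {$}


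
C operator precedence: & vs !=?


'!=' is equality (level 6); '&' is bitwise AND (level 5)
Higher level binds tighter
'!=' has higher precedence than '&'


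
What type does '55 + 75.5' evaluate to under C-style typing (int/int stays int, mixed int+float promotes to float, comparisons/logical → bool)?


Operand types: int + float
Rule: mixed int/float promotes to float; int/int stays int
Result type: float


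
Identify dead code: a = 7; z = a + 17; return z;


a is read by z's definition; z is returned
No dead code


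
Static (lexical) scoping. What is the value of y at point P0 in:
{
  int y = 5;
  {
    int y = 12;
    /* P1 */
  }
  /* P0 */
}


y declared in the same block as P0
y = 5


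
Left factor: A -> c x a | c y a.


Common prefix: 'c'
Factored: A -> c A', A' -> x a | y a


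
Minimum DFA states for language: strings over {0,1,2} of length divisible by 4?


Track length mod 4: states 0..3, accept at 0
Minimal DFA: 4 states


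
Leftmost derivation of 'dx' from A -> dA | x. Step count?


Derivation: A => dA => dx
Steps: 2


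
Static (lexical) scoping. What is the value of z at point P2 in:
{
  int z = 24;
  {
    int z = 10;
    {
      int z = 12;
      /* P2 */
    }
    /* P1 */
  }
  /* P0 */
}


z declared in the same block as P2
z = 12


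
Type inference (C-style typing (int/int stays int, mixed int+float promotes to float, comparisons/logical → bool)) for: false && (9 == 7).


Operand types: bool && bool
Rule: logical operators take bool operands and yield bool
Result type: bool


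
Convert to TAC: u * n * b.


Break into single-operator statements:
t1 = u * n
t2 = t1 * b


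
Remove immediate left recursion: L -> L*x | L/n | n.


Left-recursive alternatives: L*x, L/n; non-recursive: n
Introduce L': L -> nL', L' -> *xL' | /nL' | ε


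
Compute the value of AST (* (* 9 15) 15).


Evaluate inner: (* 9 15) = 135
Evaluate root: (* 135 15) = 2025
Result: 2025


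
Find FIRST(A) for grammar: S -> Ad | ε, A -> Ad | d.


Per alternative of A: FIRST(Ad) = {d}; FIRST(d) = {d}
FIRST(A) = {d}


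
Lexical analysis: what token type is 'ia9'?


Pattern: letter/underscore followed by alphanumerics, not a keyword
Type: IDENTIFIER


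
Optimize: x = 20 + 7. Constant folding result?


20 + 7 = 27 at compile time
Optimized: x = 27


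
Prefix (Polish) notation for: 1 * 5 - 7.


left-to-right (same/higher precedence on left): tree is (- (* 1 5) 7)
Prefix: - * 1 5 7


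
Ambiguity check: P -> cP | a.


right-linear, alternatives start with distinct terminals 'c' vs 'a': unique leftmost derivation
Unambiguous


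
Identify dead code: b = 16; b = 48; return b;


first assignment to b is overwritten before any read
Dead: 'b = 16'


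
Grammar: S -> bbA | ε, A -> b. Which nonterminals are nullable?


A nonterminal is nullable iff some alternative derives ε (directly, or every symbol in it is nullable)
Nullable: {S}


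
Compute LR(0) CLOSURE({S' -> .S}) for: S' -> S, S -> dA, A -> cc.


Start: S' -> .S
For each item with dot before a nonterminal B, add B -> .γ for every B-production
Closure: [S' -> .S, S -> .dA]


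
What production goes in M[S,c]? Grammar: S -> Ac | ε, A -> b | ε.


For [S, c]: 'c' ∈ FIRST(Ac)
Entry: S -> Ac


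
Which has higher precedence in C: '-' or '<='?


'-' is additive (level 9); '<=' is relational (level 7)
Higher level binds tighter
'-' has higher precedence than '<='


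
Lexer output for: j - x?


Scan left to right, longest-match per lexeme
Tokens: ID(j), OP(-), ID(x)


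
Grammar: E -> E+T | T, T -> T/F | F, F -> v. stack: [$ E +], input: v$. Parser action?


no handle ('E+' is not any RHS); shift 'v'
Action: shift


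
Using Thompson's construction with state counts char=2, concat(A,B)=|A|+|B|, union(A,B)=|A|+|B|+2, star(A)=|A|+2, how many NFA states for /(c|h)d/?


Syntax tree has 3 char leaf(s), 1 union(s), 0 star(s)
chars contribute 3×2 = 6; each union adds +2; each star adds +2
Total: 6 + 2 + 0 = 8 states


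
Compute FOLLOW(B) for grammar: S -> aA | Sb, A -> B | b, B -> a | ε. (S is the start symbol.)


$ ∈ FOLLOW(S). For each A -> αBβ: add FIRST(β)\{ε} to FOLLOW(B); if β nullable, add FOLLOW(A).
FOLLOW(B) = {$, b}


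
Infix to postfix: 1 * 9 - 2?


Left to right (same or higher precedence on left)
Postfix: 1 9 * 2 -


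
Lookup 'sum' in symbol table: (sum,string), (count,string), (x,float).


Lookup 'sum' → type string


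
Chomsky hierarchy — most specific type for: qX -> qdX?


LHS has context (more than one symbol) and |LHS| ≤ |RHS|
Classification: Type 1 (Context-Sensitive)


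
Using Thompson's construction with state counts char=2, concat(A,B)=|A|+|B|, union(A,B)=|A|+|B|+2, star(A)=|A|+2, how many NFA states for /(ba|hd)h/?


Syntax tree has 5 char leaf(s), 1 union(s), 0 star(s)
chars contribute 5×2 = 10; each union adds +2; each star adds +2
Total: 10 + 2 + 0 = 12 states


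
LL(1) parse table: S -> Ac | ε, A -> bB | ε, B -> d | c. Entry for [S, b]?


For [S, b]: 'b' ∈ FIRST(Ac)
Entry: S -> Ac


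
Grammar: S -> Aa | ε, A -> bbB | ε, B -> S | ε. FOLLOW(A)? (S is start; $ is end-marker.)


$ ∈ FOLLOW(S). For each A -> αBβ: add FIRST(β)\{ε} to FOLLOW(B); if β nullable, add FOLLOW(A).
FOLLOW(A) = {a}


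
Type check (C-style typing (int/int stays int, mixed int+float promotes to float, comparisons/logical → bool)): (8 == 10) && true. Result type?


Operand types: bool && bool
Rule: logical operators take bool operands and yield bool
Result type: bool


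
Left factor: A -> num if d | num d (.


Common prefix: 'num'
Factored: A -> num A', A' -> if d | d (


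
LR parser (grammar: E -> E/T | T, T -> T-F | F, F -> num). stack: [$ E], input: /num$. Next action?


shift '/' to continue E -> E/T
Action: shift


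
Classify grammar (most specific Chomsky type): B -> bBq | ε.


Single nonterminal LHS, but b^n q^n is not regular
Classification: Type 2 (Context-Free)


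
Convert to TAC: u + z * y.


Break into single-operator statements:
t1 = z * y
t2 = u + t1


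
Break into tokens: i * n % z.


Scan left to right, longest-match per lexeme
Tokens: ID(i), OP(*), ID(n), OP(%), ID(z)


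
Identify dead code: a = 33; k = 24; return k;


a is assigned but never read
Dead: 'a = 33'


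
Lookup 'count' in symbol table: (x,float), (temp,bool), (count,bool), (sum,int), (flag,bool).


Lookup 'count' → type bool


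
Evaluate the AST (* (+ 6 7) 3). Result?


Evaluate inner: (+ 6 7) = 13
Evaluate root: (* 13 3) = 39
Result: 39


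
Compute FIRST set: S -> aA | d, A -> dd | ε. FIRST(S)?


Per alternative of S: FIRST(aA) = {a}; FIRST(d) = {d}
FIRST(S) = {a, d}


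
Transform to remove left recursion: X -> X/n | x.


Left-recursive alternatives: X/n; non-recursive: x
Introduce X': X -> xX', X' -> /nX' | ε


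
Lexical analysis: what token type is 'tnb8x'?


Pattern: letter/underscore followed by alphanumerics, not a keyword
Type: IDENTIFIER


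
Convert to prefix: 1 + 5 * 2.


'*' binds tighter: tree is (+ 1 (* 5 2))
Prefix: + 1 * 5 2


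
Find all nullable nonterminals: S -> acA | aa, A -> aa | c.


A nonterminal is nullable iff some alternative derives ε (directly, or every symbol in it is nullable)
Nullable: {}


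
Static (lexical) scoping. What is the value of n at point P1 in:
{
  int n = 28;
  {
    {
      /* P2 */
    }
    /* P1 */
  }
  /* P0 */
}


P1's block does not declare n; resolves to the enclosing declaration at depth 0
n = 28


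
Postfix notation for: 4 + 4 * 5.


* has higher precedence, evaluate 4*5 first
Postfix: 4 4 5 * +


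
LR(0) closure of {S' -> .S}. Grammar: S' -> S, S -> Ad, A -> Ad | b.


Start: S' -> .S
For each item with dot before a nonterminal B, add B -> .γ for every B-production
Closure: [S' -> .S, S -> .Ad, A -> .Ad, A -> .b]


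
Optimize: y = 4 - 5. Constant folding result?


4 - 5 = -1 at compile time
Optimized: y = -1


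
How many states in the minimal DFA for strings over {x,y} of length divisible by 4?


Track length mod 4: states 0..3, accept at 0
Minimal DFA: 4 states


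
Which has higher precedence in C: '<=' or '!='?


'<=' is relational (level 7); '!=' is equality (level 6)
Higher level binds tighter
'<=' has higher precedence than '!='


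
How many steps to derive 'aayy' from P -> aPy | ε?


Derivation: P => aPy => aaPyy => aayy
Steps: 3


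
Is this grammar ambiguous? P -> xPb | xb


balanced x^n…b^n: each string has a unique parse
Unambiguous


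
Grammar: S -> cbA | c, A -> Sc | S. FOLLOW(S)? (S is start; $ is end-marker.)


$ ∈ FOLLOW(S). For each A -> αBβ: add FIRST(β)\{ε} to FOLLOW(B); if β nullable, add FOLLOW(A).
FOLLOW(S) = {$, c}


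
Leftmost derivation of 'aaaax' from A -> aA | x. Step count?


Derivation: A => aA => aaA => aaaA => aaaaA => aaaax
Steps: 5


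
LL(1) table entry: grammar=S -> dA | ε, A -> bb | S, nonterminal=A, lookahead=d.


For [A, d]: 'd' ∈ FIRST(S)
Entry: A -> S


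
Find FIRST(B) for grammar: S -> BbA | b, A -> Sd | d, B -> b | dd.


Per alternative of B: FIRST(b) = {b}; FIRST(dd) = {d}
FIRST(B) = {b, d}


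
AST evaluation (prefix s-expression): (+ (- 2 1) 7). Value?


Evaluate inner: (- 2 1) = 1
Evaluate root: (+ 1 7) = 8
Result: 8


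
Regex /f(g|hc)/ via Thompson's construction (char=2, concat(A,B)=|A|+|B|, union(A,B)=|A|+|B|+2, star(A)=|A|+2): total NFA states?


Syntax tree has 4 char leaf(s), 1 union(s), 0 star(s)
chars contribute 4×2 = 8; each union adds +2; each star adds +2
Total: 8 + 2 + 0 = 10 states


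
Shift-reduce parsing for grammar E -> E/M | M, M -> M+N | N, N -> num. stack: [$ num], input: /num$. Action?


'num' on top is the handle for N -> num
Action: reduce (N -> num)


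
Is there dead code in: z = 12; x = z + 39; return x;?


z is read by x's definition; x is returned
No dead code


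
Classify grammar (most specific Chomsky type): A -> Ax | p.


Left-linear: every RHS is a terminal or one nonterminal followed by a terminal
Classification: Type 3 (Regular)


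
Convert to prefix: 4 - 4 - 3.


left-to-right (same/higher precedence on left): tree is (- (- 4 4) 3)
Prefix: - - 4 4 3


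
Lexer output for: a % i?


Scan left to right, longest-match per lexeme
Tokens: ID(a), OP(%), ID(i)


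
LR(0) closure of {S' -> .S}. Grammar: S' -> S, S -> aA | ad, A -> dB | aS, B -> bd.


Start: S' -> .S
For each item with dot before a nonterminal B, add B -> .γ for every B-production
Closure: [S' -> .S, S -> .aA, S -> .ad]


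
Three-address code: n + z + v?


Break into single-operator statements:
t1 = n + z
t2 = t1 + v


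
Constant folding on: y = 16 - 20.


16 - 20 = -4 at compile time
Optimized: y = -4


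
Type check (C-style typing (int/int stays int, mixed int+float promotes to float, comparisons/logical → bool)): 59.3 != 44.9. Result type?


Operand types: float != float
Rule: comparison yields bool
Result type: bool


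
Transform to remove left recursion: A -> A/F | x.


Left-recursive alternatives: A/F; non-recursive: x
Introduce A': A -> xA', A' -> /FA' | ε


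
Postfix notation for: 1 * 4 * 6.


Left to right (same or higher precedence on left)
Postfix: 1 4 * 6 *


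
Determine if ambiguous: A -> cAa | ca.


balanced c^n…a^n: each string has a unique parse
Unambiguous


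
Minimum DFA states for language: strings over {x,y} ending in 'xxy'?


Track the longest suffix of input matching a prefix of 'xxy': 4 classes (prefixes of length 0..3)
Minimal DFA: 4 states


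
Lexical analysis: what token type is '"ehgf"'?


Pattern: double-quoted sequence
Type: STRING_LITERAL


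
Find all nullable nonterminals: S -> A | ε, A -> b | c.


A nonterminal is nullable iff some alternative derives ε (directly, or every symbol in it is nullable)
Nullable: {S}


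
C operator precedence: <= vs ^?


'<=' is relational (level 7); '^' is bitwise XOR (level 4)
Higher level binds tighter
'<=' has higher precedence than '^'


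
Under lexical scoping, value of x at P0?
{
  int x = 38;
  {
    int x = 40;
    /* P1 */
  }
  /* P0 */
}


x declared in the same block as P0
x = 38


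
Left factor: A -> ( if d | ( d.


Common prefix: '('
Factored: A -> ( A', A' -> if d | d


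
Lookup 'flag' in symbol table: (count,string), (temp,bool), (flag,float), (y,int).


Lookup 'flag' → type float


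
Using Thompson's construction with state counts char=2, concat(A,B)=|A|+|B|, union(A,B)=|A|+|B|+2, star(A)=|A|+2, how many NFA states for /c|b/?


Syntax tree has 2 char leaf(s), 1 union(s), 0 star(s)
chars contribute 2×2 = 4; each union adds +2; each star adds +2
Total: 4 + 2 + 0 = 6 states


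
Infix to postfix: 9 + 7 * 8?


* has higher precedence, evaluate 7*8 first
Postfix: 9 7 8 * +


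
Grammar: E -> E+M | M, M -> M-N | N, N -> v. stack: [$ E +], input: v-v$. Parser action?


no handle ('E+' is not any RHS); shift 'v'
Action: shift


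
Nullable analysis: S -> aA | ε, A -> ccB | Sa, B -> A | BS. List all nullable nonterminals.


A nonterminal is nullable iff some alternative derives ε (directly, or every symbol in it is nullable)
Nullable: {S}


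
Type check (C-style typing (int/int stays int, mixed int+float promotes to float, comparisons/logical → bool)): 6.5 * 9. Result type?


Operand types: float * int
Rule: mixed int/float promotes to float; int/int stays int
Result type: float


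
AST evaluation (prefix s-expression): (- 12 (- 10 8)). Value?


Evaluate inner: (- 10 8) = 2
Evaluate root: (- 12 2) = 10
Result: 10


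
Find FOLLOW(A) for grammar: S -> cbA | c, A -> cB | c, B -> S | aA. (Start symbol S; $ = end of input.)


$ ∈ FOLLOW(S). For each A -> αBβ: add FIRST(β)\{ε} to FOLLOW(B); if β nullable, add FOLLOW(A).
FOLLOW(A) = {$}


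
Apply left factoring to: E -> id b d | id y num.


Common prefix: 'id'
Factored: E -> id E', E' -> b d | y num


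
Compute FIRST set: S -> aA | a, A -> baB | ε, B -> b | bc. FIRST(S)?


Per alternative of S: FIRST(aA) = {a}; FIRST(a) = {a}
FIRST(S) = {a}


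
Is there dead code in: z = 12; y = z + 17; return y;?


z is read by y's definition; y is returned
No dead code


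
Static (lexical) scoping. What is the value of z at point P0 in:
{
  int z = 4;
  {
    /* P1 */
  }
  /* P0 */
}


z declared in the same block as P0
z = 4


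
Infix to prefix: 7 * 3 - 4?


left-to-right (same/higher precedence on left): tree is (- (* 7 3) 4)
Prefix: - * 7 3 4


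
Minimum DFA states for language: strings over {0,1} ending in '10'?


Track the longest suffix of input matching a prefix of '10': 3 classes (prefixes of length 0..2)
Minimal DFA: 3 states


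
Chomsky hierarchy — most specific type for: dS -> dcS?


LHS has context (more than one symbol) and |LHS| ≤ |RHS|
Classification: Type 1 (Context-Sensitive)


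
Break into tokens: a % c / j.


Scan left to right, longest-match per lexeme
Tokens: ID(a), OP(%), ID(c), OP(/), ID(j)


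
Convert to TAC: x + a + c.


Break into single-operator statements:
t1 = x + a
t2 = t1 + c


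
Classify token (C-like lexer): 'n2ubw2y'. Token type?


Pattern: letter/underscore followed by alphanumerics, not a keyword
Type: IDENTIFIER


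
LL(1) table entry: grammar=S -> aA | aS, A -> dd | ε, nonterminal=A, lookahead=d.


For [A, d]: 'd' ∈ FIRST(dd)
Entry: A -> dd


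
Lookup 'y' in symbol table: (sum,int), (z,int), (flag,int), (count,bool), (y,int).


Lookup 'y' → type int


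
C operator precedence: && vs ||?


'&&' is logical AND (level 2); '||' is logical OR (level 1)
Higher level binds tighter
'&&' has higher precedence than '||'


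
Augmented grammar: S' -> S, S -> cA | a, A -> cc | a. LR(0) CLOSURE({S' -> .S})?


Start: S' -> .S
For each item with dot before a nonterminal B, add B -> .γ for every B-production
Closure: [S' -> .S, S -> .cA, S -> .a]


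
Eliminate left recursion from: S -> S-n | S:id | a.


Left-recursive alternatives: S-n, S:id; non-recursive: a
Introduce S': S -> aS', S' -> -nS' | :idS' | ε


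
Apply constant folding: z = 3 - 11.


3 - 11 = -8 at compile time
Optimized: z = -8


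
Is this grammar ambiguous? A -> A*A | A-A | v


'v*v-v' has two parse trees (no precedence encoded between * and -)
Ambiguous


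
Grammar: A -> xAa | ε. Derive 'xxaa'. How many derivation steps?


Derivation: A => xAa => xxAaa => xxaa
Steps: 3


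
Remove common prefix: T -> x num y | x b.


Common prefix: 'x'
Factored: T -> x T', T' -> num y | b


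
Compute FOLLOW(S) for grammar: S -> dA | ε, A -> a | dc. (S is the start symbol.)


$ ∈ FOLLOW(S). For each A -> αBβ: add FIRST(β)\{ε} to FOLLOW(B); if β nullable, add FOLLOW(A).
FOLLOW(S) = {$}


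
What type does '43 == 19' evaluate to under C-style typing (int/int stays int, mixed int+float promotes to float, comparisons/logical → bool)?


Operand types: int == int
Rule: comparison yields bool
Result type: bool


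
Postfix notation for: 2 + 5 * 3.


* has higher precedence, evaluate 5*3 first
Postfix: 2 5 3 * +


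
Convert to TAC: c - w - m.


Break into single-operator statements:
t1 = c - w
t2 = t1 - m


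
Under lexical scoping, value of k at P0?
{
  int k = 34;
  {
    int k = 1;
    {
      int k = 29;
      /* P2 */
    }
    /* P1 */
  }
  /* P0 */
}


k declared in the same block as P0
k = 34


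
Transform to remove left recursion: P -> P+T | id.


Left-recursive alternatives: P+T; non-recursive: id
Introduce P': P -> idP', P' -> +TP' | ε


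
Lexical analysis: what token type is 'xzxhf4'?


Pattern: letter/underscore followed by alphanumerics, not a keyword
Type: IDENTIFIER


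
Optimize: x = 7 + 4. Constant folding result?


7 + 4 = 11 at compile time
Optimized: x = 11


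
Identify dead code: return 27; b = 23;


statement follows a return and is unreachable
Dead: 'b = 23'


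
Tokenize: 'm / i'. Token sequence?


Scan left to right, longest-match per lexeme
Tokens: ID(m), OP(/), ID(i)


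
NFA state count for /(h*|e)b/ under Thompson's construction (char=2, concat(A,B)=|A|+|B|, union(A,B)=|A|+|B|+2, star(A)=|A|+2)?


Syntax tree has 3 char leaf(s), 1 union(s), 1 star(s)
chars contribute 3×2 = 6; each union adds +2; each star adds +2
Total: 6 + 2 + 2 = 10 states


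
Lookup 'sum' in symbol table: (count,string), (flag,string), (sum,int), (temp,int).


Lookup 'sum' → type int


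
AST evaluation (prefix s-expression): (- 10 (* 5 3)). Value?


Evaluate inner: (* 5 3) = 15
Evaluate root: (- 10 15) = -5
Result: -5


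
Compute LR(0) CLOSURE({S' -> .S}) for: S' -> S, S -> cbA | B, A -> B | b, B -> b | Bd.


Start: S' -> .S
For each item with dot before a nonterminal B, add B -> .γ for every B-production
Closure: [S' -> .S, S -> .cbA, S -> .B, B -> .b, B -> .Bd]


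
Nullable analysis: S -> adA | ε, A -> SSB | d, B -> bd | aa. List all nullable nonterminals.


A nonterminal is nullable iff some alternative derives ε (directly, or every symbol in it is nullable)
Nullable: {S}
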